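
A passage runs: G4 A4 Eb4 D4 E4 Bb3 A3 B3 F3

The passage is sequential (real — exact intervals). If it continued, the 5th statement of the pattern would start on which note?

B2

Unit = 3 notes; the statements start on G4, D4, A3, moving down a 4th each time.
Extending the heads down a 4th: E3 → B2.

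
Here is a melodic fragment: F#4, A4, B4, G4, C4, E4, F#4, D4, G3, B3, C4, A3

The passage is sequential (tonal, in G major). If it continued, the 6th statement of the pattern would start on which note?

Unit = 4 notes; the statements start on F#4, C4, G3, moving down a 4th each time.
Extending the heads down a 4th: D3 → A2 → E2.

E2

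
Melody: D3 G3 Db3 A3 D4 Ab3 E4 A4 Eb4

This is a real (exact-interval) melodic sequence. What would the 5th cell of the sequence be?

The 3-note cells begin on D3, A3, E4 — each up a 5th from the last.
Extending up a 5th: B4 → F#5.
Statement 5 starts on F#5 and keeps the same exact contour: F#5 B5 F5.

F#5 B5 F5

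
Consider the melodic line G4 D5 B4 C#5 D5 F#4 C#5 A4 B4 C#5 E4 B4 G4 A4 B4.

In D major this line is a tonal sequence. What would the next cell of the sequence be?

Unit = 5 notes; the statements start on G4, F#4, E4, moving down a 2nd each time.
From D4 the diatonic shape gives D4 A4 F#4 G4 A4.

D4 A4 F#4 G4 A4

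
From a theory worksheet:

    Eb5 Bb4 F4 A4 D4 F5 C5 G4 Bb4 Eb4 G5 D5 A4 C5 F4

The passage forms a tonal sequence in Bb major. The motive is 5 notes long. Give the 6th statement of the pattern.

C6 G5 D5 F5 Bb4

The 5-note cells begin on Eb5, F5, G5 — each up a 2nd from the last.
Extending up a 2nd: A5 → Bb5 → C6.
From C6 the diatonic shape gives C6 G5 D5 F5 Bb4.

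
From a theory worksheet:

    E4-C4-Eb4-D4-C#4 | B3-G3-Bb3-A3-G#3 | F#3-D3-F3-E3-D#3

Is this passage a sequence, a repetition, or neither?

Each 5-note cell is the previous one transposed down a 4th.

sequence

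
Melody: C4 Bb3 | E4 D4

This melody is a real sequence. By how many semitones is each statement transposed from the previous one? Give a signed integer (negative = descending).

4

Unit = 2 notes; the statements start on C4, E4, moving up a 3rd each time.
C4→E4 is 64 − 60 = 4 semitones.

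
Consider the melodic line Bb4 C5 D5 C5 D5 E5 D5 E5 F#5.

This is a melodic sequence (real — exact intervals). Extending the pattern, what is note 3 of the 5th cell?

With 3-note cells, note 3 of each statement runs D5, E5, F#5.
Each moves up a 2nd. Continuing: G#5 → A#5.

A#5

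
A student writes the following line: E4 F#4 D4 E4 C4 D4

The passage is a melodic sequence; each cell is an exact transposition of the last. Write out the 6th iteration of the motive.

Unit = 2 notes; the statements start on E4, D4, C4, moving down a 2nd each time.
Continuing the starts: Bb3 → Ab3 → Gb3.
Statement 6 starts on Gb3 and keeps the same exact contour: Gb3 Ab3.

Gb3 Ab3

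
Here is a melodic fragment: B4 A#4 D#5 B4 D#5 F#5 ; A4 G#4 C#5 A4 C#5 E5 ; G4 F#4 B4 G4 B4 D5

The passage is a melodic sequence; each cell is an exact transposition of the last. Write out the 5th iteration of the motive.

Eb4 D4 G4 Eb4 G4 Bb4

Taking 6-note groups, the heads are B4, A4, G4: the pattern moves down a 2nd.
Carrying on: F4 → Eb4.
Statement 5 starts on Eb4 and keeps the same exact contour: Eb4 D4 G4 Eb4 G4 Bb4.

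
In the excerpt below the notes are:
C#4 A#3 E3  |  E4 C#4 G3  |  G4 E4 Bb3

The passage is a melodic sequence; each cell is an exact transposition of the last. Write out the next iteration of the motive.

Bb4 G4 Db4

Taking 3-note groups, the heads are C#4, E4, G4: the pattern moves up a 3rd.
From Bb4 the exact shape gives Bb4 G4 Db4.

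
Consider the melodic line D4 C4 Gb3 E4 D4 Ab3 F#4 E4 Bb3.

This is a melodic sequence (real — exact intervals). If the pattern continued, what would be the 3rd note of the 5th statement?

D4

Grouping in 3s, the 3rd note of each cell is Gb3, Ab3, Bb3.
Extending up a 2nd: C4 → D4.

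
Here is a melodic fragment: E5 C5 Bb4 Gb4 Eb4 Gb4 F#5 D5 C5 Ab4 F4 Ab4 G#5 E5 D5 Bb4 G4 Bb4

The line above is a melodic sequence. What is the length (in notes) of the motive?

6

There are 18 notes; a 6-note unit gives 3 cells:
E5 C5 Bb4 Gb4 Eb4 Gb4 | F#5 D5 C5 Ab4 F4 Ab4 | G#5 E5 D5 Bb4 G4 Bb4
Every group is a transposition up a 2nd of the one before; no shorter unit works.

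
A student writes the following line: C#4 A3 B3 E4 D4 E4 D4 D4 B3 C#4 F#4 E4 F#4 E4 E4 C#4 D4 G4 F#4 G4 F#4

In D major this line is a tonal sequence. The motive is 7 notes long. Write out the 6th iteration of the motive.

A4 F#4 G4 C#5 B4 C#5 B4

Unit = 7 notes; the statements start on C#4, D4, E4, moving up a 2nd each time.
Extending up a 2nd: F#4 → G4 → A4.
From A4 the diatonic shape gives A4 F#4 G4 C#5 B4 C#5 B4.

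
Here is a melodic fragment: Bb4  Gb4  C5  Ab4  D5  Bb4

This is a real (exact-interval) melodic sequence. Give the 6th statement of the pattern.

G#5 E5

Taking 2-note groups, the heads are Bb4, C5, D5: the pattern moves up a 2nd.
Continuing the starts: E5 → F#5 → G#5.
From G#5 the exact shape gives G#5 E5.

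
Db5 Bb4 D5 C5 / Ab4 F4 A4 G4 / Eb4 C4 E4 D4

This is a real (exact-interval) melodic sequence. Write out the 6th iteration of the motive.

Unit = 4 notes; the statements start on Db5, Ab4, Eb4, moving down a 4th each time.
Extending down a 4th: Bb3 → F3 → C3.
So cell 6 is C3 A2 C#3 B2.

C3 A2 C#3 B2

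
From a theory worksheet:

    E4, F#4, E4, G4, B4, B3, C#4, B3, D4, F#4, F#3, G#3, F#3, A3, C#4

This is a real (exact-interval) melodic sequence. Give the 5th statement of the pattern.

With a 5-note motive the entries are E4, B3, F#3, each down a 4th from the previous.
Continuing the starts: C#3 → G#2.
Statement 5 starts on G#2 and keeps the same exact contour: G#2 A#2 G#2 B2 D#3.

G#2 A#2 G#2 B2 D#3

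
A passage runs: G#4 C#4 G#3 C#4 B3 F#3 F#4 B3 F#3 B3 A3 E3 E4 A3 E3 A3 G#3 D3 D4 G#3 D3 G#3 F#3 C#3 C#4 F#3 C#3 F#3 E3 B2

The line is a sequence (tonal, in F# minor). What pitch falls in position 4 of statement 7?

D3

With 6-note cells, note 4 of each statement runs C#4, B3, A3, G#3, F#3.
Extending down a 2nd: E3 → D3.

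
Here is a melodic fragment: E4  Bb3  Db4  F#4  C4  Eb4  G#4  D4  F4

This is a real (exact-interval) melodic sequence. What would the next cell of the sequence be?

A#4 E4 G4

With a 3-note motive the entries are E4, F#4, G#4, each up a 2nd from the previous.
Statement 4 starts on A#4 and keeps the same exact contour: A#4 E4 G4.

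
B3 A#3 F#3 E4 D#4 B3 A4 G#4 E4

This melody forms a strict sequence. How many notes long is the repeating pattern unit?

3

Try groups of 3 (3 cells in 9 notes):
B3 A#3 F#3 | E4 D#4 B3 | A4 G#4 E4
That's a consistent up a 4th shift per cell, and no other grouping gives one.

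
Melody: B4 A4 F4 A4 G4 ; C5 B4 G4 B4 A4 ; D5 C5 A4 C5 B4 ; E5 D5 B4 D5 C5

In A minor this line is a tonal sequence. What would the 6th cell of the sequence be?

G5 F5 D5 F5 E5

Unit = 5 notes; the statements start on B4, C5, D5, E5, moving up a 2nd each time.
Carrying on: F5 → G5.
So cell 6 is G5 F5 D5 F5 E5.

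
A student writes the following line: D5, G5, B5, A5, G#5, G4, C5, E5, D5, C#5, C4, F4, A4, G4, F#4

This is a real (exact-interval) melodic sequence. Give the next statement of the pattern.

F3 Bb3 D4 C4 B3

Taking 5-note groups, the heads are D5, G4, C4: the pattern moves down a 5th.
From F3 the exact shape gives F3 Bb3 D4 C4 B3.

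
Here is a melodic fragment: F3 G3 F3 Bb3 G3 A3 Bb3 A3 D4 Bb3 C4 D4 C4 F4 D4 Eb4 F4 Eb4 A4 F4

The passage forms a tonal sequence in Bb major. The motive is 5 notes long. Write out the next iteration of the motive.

G4 A4 G4 C5 A4

Taking 5-note groups, the heads are F3, A3, C4, Eb4: the pattern moves up a 3rd.
From G4 the diatonic shape gives G4 A4 G4 C5 A4.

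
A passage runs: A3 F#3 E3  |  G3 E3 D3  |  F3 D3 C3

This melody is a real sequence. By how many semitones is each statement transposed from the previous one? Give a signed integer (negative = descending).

-2

Taking 3-note groups, the heads are A3, G3, F3: the pattern moves down a 2nd.
A3 to G3 spans -2 semitones.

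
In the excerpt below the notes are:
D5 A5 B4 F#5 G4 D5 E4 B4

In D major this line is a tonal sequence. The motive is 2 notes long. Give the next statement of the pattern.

C#4 G4

Taking 2-note groups, the heads are D5, B4, G4, E4: the pattern moves down a 3rd.
From C#4 the diatonic shape gives C#4 G4.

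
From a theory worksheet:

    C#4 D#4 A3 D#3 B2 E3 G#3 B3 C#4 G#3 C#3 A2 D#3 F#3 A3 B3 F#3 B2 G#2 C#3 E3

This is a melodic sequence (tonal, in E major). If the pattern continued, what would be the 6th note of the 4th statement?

B2

Grouping in 7s, the 6th note of each cell is E3, D#3, C#3.
One more down a 2nd gives B2.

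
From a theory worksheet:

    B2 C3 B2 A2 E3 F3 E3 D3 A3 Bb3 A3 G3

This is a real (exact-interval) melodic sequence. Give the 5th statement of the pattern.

Taking 4-note groups, the heads are B2, E3, A3: the pattern moves up a 4th.
Extending up a 4th: D4 → G4.
From G4 the exact shape gives G4 Ab4 G4 F4.

G4 Ab4 G4 F4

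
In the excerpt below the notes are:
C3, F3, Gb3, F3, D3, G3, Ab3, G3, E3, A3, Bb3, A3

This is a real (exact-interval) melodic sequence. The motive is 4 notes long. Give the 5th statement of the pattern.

With a 4-note motive the entries are C3, D3, E3, each up a 2nd from the previous.
Carrying on: F#3 → G#3.
From G#3 the exact shape gives G#3 C#4 D4 C#4.

G#3 C#4 D4 C#4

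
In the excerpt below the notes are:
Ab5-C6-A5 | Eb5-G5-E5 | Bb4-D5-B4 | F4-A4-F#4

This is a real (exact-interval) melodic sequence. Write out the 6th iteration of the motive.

With a 3-note motive the entries are Ab5, Eb5, Bb4, F4, each down a 4th from the previous.
Continuing the starts: C4 → G3.
From G3 the exact shape gives G3 B3 G#3.

G3 B3 G#3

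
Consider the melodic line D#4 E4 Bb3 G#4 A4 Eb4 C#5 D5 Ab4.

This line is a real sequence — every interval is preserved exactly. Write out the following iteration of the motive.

F#5 G5 Db5

With a 3-note motive the entries are D#4, G#4, C#5, each up a 4th from the previous.
Statement 4 starts on F#5 and keeps the same exact contour: F#5 G5 Db5.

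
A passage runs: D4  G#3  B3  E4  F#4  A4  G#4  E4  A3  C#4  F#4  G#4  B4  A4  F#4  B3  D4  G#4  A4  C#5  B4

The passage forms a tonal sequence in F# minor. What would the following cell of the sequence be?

Taking 7-note groups, the heads are D4, E4, F#4: the pattern moves up a 2nd.
From G#4 the diatonic shape gives G#4 C#4 E4 A4 B4 D5 C#5.

G#4 C#4 E4 A4 B4 D5 C#5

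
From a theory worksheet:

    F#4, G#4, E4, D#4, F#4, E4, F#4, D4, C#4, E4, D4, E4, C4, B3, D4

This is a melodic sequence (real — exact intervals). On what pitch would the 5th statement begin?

Bb3

The 5-note cells begin on F#4, E4, D4 — each down a 2nd from the last.
Extending the heads down a 2nd: C4 → Bb3.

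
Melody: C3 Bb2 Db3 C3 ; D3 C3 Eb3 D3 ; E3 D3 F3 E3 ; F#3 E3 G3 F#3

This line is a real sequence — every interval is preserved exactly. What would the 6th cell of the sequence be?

Taking 4-note groups, the heads are C3, D3, E3, F#3: the pattern moves up a 2nd.
Continuing the starts: G#3 → A#3.
Statement 6 starts on A#3 and keeps the same exact contour: A#3 G#3 B3 A#3.

A#3 G#3 B3 A#3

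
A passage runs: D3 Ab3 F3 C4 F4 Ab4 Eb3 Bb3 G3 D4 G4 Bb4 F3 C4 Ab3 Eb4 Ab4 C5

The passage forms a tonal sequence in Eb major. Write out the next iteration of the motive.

G3 D4 Bb3 F4 Bb4 D5

Taking 6-note groups, the heads are D3, Eb3, F3: the pattern moves up a 2nd.
From G3 the diatonic shape gives G3 D4 Bb3 F4 Bb4 D5.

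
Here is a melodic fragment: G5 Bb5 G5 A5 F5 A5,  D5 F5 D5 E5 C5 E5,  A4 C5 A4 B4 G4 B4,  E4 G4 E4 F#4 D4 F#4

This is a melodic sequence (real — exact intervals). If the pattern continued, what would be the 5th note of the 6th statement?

The unit is 6 notes. Position-5 pitches of the 4 shown cells: F5, C5, G4, D4.
Each moves down a 4th. Continuing: A3 → E3.

E3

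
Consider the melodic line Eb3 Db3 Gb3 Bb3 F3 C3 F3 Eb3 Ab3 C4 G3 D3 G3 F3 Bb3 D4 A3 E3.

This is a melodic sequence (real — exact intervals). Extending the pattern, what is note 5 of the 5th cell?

C#4

The unit is 6 notes. Position-5 pitches of the 3 shown cells: F3, G3, A3.
Carrying that up a 2nd forward: B3 → C#4.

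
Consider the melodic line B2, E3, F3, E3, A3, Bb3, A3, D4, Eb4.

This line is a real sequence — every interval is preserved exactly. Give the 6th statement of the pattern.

With a 3-note motive the entries are B2, E3, A3, each up a 4th from the previous.
Continuing the starts: D4 → G4 → C5.
From C5 the exact shape gives C5 F5 Gb5.

C5 F5 Gb5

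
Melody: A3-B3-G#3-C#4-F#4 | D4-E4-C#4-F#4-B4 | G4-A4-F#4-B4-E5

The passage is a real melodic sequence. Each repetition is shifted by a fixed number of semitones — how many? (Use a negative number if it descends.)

With a 5-note motive the entries are A3, D4, G4, each up a 4th from the previous.
A3→D4 is 62 − 57 = 5 semitones.

5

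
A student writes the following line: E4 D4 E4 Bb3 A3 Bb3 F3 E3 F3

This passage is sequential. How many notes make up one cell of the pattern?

There are 9 notes; a 3-note unit gives 3 cells:
E4 D4 E4 | Bb3 A3 Bb3 | F3 E3 F3
Each cell is the previous one down a 4th — so the unit is 3 notes.

3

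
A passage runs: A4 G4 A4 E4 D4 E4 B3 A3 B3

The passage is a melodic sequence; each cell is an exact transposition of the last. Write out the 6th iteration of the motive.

Taking 3-note groups, the heads are A4, E4, B3: the pattern moves down a 4th.
Continuing the starts: F#3 → C#3 → G#2.
From G#2 the exact shape gives G#2 F#2 G#2.

G#2 F#2 G#2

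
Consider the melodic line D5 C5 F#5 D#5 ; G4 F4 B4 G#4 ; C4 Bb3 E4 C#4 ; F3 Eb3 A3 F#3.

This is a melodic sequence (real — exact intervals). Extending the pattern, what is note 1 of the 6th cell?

Eb2

The unit is 4 notes. Position-1 pitches of the 4 shown cells: D5, G4, C4, F3.
Extending down a 5th: Bb2 → Eb2.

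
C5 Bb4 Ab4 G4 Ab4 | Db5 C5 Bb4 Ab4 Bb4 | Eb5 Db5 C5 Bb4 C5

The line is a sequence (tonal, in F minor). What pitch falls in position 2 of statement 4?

The unit is 5 notes. Position-2 pitches of the 3 shown cells: Bb4, C5, Db5.
From Db5, up a 2nd gives Eb5.

Eb5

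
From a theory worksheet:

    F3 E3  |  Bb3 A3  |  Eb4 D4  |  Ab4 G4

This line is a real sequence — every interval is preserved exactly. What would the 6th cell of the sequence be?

Taking 2-note groups, the heads are F3, Bb3, Eb4, Ab4: the pattern moves up a 4th.
Continuing the starts: Db5 → Gb5.
From Gb5 the exact shape gives Gb5 F5.

Gb5 F5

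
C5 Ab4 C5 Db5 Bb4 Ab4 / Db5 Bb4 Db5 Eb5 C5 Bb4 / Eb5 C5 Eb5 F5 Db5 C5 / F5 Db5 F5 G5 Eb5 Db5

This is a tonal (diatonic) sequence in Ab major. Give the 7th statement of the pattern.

Bb5 G5 Bb5 C6 Ab5 G5

Taking 6-note groups, the heads are C5, Db5, Eb5, F5: the pattern moves up a 2nd.
Continuing the starts: G5 → Ab5 → Bb5.
So cell 7 is Bb5 G5 Bb5 C6 Ab5 G5.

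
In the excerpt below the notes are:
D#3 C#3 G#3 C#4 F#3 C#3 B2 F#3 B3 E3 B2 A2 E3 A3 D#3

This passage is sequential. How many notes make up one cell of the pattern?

Try groups of 5 (3 cells in 15 notes):
D#3 C#3 G#3 C#4 F#3 | C#3 B2 F#3 B3 E3 | B2 A2 E3 A3 D#3
Every group is a transposition down a 2nd of the one before; no shorter unit works.

5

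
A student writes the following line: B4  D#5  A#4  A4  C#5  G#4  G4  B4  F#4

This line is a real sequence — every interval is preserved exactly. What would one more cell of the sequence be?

The 3-note cells begin on B4, A4, G4 — each down a 2nd from the last.
Statement 4 starts on F4 and keeps the same exact contour: F4 A4 E4.

F4 A4 E4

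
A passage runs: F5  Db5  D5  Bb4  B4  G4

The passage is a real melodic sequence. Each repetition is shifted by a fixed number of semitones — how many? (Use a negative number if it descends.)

-3

Unit = 2 notes; the statements start on F5, D5, B4, moving down a 3rd each time.
F5 to D5 spans -3 semitones.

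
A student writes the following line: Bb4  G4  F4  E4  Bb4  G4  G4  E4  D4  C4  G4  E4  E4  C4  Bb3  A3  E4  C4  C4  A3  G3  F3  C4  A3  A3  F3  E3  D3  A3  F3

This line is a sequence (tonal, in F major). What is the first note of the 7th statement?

D3

Taking 6-note groups, the heads are Bb4, G4, E4, C4, A3: the pattern moves down a 3rd.
Continuing: F3 → D3. Statement 7 starts on D3.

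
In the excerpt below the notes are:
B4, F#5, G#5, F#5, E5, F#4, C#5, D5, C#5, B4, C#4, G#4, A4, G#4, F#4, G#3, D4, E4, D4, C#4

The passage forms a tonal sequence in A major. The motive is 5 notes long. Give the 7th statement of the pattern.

With a 5-note motive the entries are B4, F#4, C#4, G#3, each down a 4th from the previous.
Continuing the starts: D3 → A2 → E2.
Statement 7 starts on E2 and keeps the same diatonic contour: E2 B2 C#3 B2 A2.

E2 B2 C#3 B2 A2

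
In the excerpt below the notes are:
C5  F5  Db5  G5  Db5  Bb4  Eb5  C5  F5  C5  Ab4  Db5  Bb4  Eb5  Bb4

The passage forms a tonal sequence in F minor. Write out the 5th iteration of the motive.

F4 Bb4 G4 C5 G4

Unit = 5 notes; the statements start on C5, Bb4, Ab4, moving down a 2nd each time.
Continuing the starts: G4 → F4.
So cell 5 is F4 Bb4 G4 C5 G4.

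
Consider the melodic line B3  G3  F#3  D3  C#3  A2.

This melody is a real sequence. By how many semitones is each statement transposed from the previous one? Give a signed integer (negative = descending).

With a 2-note motive the entries are B3, F#3, C#3, each down a 4th from the previous.
B3→F#3 is 54 − 59 = -5 semitones.

-5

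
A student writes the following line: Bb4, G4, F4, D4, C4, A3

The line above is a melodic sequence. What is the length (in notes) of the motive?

Try groups of 2 (3 cells in 6 notes):
Bb4 G4 | F4 D4 | C4 A3
That's a consistent down a 4th shift per cell, and no other grouping gives one.

2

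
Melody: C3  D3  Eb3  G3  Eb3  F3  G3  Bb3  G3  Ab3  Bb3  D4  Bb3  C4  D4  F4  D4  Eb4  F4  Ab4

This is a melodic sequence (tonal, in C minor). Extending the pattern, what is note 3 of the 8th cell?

Eb5

With 4-note cells, note 3 of each statement runs Eb3, G3, Bb3, D4, F4.
Extending up a 3rd: Ab4 → C5 → Eb5.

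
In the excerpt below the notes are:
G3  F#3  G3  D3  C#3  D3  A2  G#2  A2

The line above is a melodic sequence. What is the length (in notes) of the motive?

Try groups of 3 (3 cells in 9 notes):
G3 F#3 G3 | D3 C#3 D3 | A2 G#2 A2
Each cell is the previous one down a 4th — so the unit is 3 notes.

3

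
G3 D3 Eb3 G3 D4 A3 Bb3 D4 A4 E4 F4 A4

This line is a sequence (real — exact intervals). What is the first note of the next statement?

E5

With a 4-note motive the entries are G3, D4, A4, each up a 5th from the previous.
The next head, up a 5th from A4, is E5.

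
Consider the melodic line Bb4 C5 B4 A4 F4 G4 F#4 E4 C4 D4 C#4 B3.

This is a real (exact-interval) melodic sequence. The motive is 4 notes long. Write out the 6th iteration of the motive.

A2 B2 A#2 G#2

The 4-note cells begin on Bb4, F4, C4 — each down a 4th from the last.
Continuing the starts: G3 → D3 → A2.
So cell 6 is A2 B2 A#2 G#2.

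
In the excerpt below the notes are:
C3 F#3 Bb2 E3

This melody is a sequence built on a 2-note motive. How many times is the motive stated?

2

4 notes in groups of 2 gives 4/2 = 2 statements.
Starts: C3, Bb2 — each down a 2nd.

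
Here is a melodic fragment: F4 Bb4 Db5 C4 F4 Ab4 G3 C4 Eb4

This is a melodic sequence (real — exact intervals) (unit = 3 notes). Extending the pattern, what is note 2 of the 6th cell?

A2

The unit is 3 notes. Position-2 pitches of the 3 shown cells: Bb4, F4, C4.
Each moves down a 4th. Continuing: G3 → D3 → A2.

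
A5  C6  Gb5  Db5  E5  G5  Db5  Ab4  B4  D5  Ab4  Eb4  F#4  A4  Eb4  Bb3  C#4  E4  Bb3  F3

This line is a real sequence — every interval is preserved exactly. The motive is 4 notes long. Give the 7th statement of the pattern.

Taking 4-note groups, the heads are A5, E5, B4, F#4, C#4: the pattern moves down a 4th.
Carrying on: G#3 → D#3.
So cell 7 is D#3 F#3 C3 G2.

D#3 F#3 C3 G2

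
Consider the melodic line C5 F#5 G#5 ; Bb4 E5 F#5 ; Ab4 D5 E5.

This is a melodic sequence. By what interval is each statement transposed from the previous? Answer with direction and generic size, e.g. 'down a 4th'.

Taking 3-note groups, the heads are C5, Bb4, Ab4: the pattern moves down a 2nd.
C5 to Bb4 is down a 2nd.

down a 2nd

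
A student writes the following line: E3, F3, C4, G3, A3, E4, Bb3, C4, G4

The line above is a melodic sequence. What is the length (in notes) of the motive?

9 notes total. Splitting into 3 groups of 3:
E3 F3 C4 | G3 A3 E4 | Bb3 C4 G4
Each cell is the previous one up a 3rd — so the unit is 3 notes.

3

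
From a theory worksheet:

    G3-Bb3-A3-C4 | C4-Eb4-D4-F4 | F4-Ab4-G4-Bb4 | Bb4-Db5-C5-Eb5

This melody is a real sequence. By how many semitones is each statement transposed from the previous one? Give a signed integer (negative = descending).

The 4-note cells begin on G3, C4, F4, Bb4 — each up a 4th from the last.
G3→C4 is 60 − 55 = 5 semitones.

5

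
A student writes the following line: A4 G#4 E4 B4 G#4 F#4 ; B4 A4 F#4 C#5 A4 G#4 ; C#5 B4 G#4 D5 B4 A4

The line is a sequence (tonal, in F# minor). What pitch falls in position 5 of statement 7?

With 6-note cells, note 5 of each statement runs G#4, A4, B4.
Carrying that up a 2nd forward: C#5 → D5 → E5 → F#5.

F#5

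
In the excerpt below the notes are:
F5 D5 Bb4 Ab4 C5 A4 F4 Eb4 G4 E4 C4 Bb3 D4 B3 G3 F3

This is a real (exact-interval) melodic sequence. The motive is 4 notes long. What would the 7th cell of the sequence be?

B2 G#2 E2 D2

Unit = 4 notes; the statements start on F5, C5, G4, D4, moving down a 4th each time.
Extending down a 4th: A3 → E3 → B2.
So cell 7 is B2 G#2 E2 D2.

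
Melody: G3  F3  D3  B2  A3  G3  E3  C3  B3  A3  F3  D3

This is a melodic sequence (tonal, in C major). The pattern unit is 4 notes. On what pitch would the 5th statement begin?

Unit = 4 notes; the statements start on G3, A3, B3, moving up a 2nd each time.
Extending the heads up a 2nd: C4 → D4.

D4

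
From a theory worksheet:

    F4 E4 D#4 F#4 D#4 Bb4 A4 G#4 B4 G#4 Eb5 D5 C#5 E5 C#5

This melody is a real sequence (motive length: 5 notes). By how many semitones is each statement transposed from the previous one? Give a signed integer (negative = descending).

Taking 5-note groups, the heads are F4, Bb4, Eb5: the pattern moves up a 4th.
F4 to Bb4 spans +5 semitones.

5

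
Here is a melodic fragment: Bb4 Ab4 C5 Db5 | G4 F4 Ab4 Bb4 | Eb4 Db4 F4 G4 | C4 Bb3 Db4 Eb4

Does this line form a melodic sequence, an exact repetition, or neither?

Each 4-note cell is the previous one transposed down a 3rd.

sequence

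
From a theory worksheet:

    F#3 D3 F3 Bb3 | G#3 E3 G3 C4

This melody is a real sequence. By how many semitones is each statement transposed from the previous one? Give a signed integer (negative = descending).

2

The 4-note cells begin on F#3, G#3 — each up a 2nd from the last.
F#3→G#3 is 56 − 54 = 2 semitones.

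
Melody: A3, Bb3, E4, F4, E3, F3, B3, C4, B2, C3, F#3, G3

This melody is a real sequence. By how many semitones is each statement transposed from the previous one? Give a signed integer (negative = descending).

Unit = 4 notes; the statements start on A3, E3, B2, moving down a 4th each time.
Counting half-steps from A3 to E3: -5.

-5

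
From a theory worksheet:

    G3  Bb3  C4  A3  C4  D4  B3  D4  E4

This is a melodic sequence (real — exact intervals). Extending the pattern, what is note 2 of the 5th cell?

The unit is 3 notes. Position-2 pitches of the 3 shown cells: Bb3, C4, D4.
Extending up a 2nd: E4 → F#4.

F#4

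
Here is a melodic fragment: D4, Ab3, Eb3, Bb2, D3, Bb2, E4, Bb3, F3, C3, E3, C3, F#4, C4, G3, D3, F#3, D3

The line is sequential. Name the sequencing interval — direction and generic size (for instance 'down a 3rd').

The 6-note cells begin on D4, E4, F#4 — each up a 2nd from the last.
D4 to E4 is up a 2nd.

up a 2nd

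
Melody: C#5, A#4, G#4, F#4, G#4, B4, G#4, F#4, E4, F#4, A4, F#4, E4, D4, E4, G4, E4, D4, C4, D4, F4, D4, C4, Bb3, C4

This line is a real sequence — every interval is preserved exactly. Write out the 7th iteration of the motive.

Unit = 5 notes; the statements start on C#5, B4, A4, G4, F4, moving down a 2nd each time.
Continuing the starts: Eb4 → Db4.
From Db4 the exact shape gives Db4 Bb3 Ab3 Gb3 Ab3.

Db4 Bb3 Ab3 Gb3 Ab3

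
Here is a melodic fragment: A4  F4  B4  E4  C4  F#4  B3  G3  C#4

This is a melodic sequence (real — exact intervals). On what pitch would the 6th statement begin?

G#2

The 3-note cells begin on A4, E4, B3 — each down a 4th from the last.
Continuing: F#3 → C#3 → G#2. Statement 6 starts on G#2.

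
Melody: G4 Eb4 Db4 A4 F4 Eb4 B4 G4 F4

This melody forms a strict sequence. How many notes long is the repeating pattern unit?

There are 9 notes; a 3-note unit gives 3 cells:
G4 Eb4 Db4 | A4 F4 Eb4 | B4 G4 F4
Every group is a transposition up a 2nd of the one before; no shorter unit works.

3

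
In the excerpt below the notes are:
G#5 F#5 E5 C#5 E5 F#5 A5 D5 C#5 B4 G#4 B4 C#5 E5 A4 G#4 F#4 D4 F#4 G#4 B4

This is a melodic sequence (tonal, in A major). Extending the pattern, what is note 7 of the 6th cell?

The unit is 7 notes. Position-7 pitches of the 3 shown cells: A5, E5, B4.
Extending down a 4th: F#4 → C#4 → G#3.

G#3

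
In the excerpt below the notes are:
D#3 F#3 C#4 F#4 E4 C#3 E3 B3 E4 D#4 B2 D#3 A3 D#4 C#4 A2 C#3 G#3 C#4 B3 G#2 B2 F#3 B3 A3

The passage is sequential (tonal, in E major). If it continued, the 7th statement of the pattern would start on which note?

Taking 5-note groups, the heads are D#3, C#3, B2, A2, G#2: the pattern moves down a 2nd.
Continuing: F#2 → E2. Statement 7 starts on E2.

E2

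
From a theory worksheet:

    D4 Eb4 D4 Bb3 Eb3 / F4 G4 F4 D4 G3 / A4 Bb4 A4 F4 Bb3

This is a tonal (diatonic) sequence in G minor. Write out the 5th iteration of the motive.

Unit = 5 notes; the statements start on D4, F4, A4, moving up a 3rd each time.
Extending up a 3rd: C5 → Eb5.
From Eb5 the diatonic shape gives Eb5 F5 Eb5 C5 F4.

Eb5 F5 Eb5 C5 F4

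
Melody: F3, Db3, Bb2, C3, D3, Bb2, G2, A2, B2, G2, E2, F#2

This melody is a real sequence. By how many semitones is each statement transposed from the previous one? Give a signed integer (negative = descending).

-3

The 4-note cells begin on F3, D3, B2 — each down a 3rd from the last.
F3 to D3 spans -3 semitones.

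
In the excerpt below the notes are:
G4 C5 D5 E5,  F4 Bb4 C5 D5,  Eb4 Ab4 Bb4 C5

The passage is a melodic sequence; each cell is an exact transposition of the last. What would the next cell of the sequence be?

Db4 Gb4 Ab4 Bb4

Taking 4-note groups, the heads are G4, F4, Eb4: the pattern moves down a 2nd.
From Db4 the exact shape gives Db4 Gb4 Ab4 Bb4.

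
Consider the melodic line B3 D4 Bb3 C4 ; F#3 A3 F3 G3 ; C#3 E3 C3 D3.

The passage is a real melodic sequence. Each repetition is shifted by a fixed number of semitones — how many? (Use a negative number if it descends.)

-5

Unit = 4 notes; the statements start on B3, F#3, C#3, moving down a 4th each time.
B3 to F#3 spans -5 semitones.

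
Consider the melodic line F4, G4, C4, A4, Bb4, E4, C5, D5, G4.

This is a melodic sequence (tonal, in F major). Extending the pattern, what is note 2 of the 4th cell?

The unit is 3 notes. Position-2 pitches of the 3 shown cells: G4, Bb4, D5.
One more up a 3rd gives F5.

F5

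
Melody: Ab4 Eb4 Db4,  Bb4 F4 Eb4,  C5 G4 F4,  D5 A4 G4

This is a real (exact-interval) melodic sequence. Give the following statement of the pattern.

The 3-note cells begin on Ab4, Bb4, C5, D5 — each up a 2nd from the last.
So cell 5 is E5 B4 A4.

E5 B4 A4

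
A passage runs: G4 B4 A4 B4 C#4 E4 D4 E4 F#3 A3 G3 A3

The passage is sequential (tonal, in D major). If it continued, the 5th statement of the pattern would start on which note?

E2

Unit = 4 notes; the statements start on G4, C#4, F#3, moving down a 5th each time.
Continuing: B2 → E2. Statement 5 starts on E2.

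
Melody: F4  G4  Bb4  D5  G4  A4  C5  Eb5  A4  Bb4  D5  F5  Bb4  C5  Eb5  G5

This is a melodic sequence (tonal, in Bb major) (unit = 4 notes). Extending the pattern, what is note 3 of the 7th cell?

The unit is 4 notes. Position-3 pitches of the 4 shown cells: Bb4, C5, D5, Eb5.
Extending up a 2nd: F5 → G5 → A5.

A5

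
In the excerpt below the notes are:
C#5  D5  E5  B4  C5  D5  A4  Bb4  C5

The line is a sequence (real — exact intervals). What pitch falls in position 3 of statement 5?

Ab4

With 3-note cells, note 3 of each statement runs E5, D5, C5.
Each moves down a 2nd. Continuing: Bb4 → Ab4.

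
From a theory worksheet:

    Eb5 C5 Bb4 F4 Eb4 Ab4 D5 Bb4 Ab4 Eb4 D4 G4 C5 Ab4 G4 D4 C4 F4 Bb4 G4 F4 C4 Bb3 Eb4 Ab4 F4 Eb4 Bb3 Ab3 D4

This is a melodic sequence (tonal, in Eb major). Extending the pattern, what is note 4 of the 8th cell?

F3

The unit is 6 notes. Position-4 pitches of the 5 shown cells: F4, Eb4, D4, C4, Bb3.
Extending down a 2nd: Ab3 → G3 → F3.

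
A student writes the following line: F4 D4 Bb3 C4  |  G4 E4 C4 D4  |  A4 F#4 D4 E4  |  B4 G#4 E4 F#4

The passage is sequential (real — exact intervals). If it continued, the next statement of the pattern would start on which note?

C#5

With a 4-note motive the entries are F4, G4, A4, B4, each up a 2nd from the previous.
The next head, up a 2nd from B4, is C#5.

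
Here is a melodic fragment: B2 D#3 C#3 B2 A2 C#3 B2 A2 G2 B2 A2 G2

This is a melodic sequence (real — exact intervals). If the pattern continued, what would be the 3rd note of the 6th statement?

Eb2

With 4-note cells, note 3 of each statement runs C#3, B2, A2.
Extending down a 2nd: G2 → F2 → Eb2.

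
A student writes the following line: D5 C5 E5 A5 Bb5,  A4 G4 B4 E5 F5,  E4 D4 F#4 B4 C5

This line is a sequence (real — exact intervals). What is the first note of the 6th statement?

Taking 5-note groups, the heads are D5, A4, E4: the pattern moves down a 4th.
Continuing: B3 → F#3 → C#3. Statement 6 starts on C#3.

C#3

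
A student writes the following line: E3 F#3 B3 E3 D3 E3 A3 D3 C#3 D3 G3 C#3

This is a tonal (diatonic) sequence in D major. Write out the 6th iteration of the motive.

G2 A2 D3 G2

Taking 4-note groups, the heads are E3, D3, C#3: the pattern moves down a 2nd.
Continuing the starts: B2 → A2 → G2.
So cell 6 is G2 A2 D3 G2.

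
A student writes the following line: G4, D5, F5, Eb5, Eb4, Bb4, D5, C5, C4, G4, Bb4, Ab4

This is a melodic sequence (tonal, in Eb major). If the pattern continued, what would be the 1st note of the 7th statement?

Bb2

Grouping in 4s, the 1st note of each cell is G4, Eb4, C4.
Each moves down a 3rd. Continuing: Ab3 → F3 → D3 → Bb2.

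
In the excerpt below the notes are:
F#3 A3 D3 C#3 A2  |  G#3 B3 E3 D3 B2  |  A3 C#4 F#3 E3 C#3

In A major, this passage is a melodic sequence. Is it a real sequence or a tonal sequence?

tonal

Every note is diatonic to A major.
Cell 1 has -1 semitones from note 3 to 4, but cell 2 has -2 — the interval quality changes while the contour stays the same, which is the hallmark of a tonal sequence.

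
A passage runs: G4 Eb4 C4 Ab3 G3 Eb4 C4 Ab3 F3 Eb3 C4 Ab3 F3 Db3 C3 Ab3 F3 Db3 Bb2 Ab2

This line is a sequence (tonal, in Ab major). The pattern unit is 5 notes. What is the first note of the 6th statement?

Db3

With a 5-note motive the entries are G4, Eb4, C4, Ab3, each down a 3rd from the previous.
Continuing: F3 → Db3. Statement 6 starts on Db3.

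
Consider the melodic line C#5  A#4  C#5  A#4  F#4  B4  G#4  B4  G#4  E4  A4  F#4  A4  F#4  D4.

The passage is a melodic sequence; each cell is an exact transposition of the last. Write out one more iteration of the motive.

G4 E4 G4 E4 C4

The 5-note cells begin on C#5, B4, A4 — each down a 2nd from the last.
Statement 4 starts on G4 and keeps the same exact contour: G4 E4 G4 E4 C4.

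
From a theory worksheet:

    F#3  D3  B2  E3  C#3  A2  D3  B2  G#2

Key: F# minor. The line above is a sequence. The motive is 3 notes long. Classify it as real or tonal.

Every note is diatonic to F# minor.
Cell 1 has -4 semitones from note 1 to 2, but cell 2 has -3 — the interval quality changes while the contour stays the same, which is the hallmark of a tonal sequence.

tonal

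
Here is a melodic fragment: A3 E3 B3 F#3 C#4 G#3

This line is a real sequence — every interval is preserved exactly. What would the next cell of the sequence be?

Taking 2-note groups, the heads are A3, B3, C#4: the pattern moves up a 2nd.
From D#4 the exact shape gives D#4 A#3.

D#4 A#3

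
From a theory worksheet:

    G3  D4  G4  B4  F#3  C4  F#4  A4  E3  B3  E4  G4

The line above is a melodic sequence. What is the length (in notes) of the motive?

12 notes total. Splitting into 3 groups of 4:
G3 D4 G4 B4 | F#3 C4 F#4 A4 | E3 B3 E4 G4
That's a consistent down a 2nd shift per cell, and no other grouping gives one.

4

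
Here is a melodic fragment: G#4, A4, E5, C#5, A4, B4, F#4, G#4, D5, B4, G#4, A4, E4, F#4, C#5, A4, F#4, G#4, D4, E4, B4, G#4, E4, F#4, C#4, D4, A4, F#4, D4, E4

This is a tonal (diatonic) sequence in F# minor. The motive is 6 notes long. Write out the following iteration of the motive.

B3 C#4 G#4 E4 C#4 D4

The 6-note cells begin on G#4, F#4, E4, D4, C#4 — each down a 2nd from the last.
So cell 6 is B3 C#4 G#4 E4 C#4 D4.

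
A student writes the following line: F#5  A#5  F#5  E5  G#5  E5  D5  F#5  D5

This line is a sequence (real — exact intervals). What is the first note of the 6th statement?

Ab4

With a 3-note motive the entries are F#5, E5, D5, each down a 2nd from the previous.
Extending the heads down a 2nd: C5 → Bb4 → Ab4.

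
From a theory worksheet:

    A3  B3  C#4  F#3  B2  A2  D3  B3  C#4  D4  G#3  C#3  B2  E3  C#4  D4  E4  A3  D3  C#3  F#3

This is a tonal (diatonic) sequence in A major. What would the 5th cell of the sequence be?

Unit = 7 notes; the statements start on A3, B3, C#4, moving up a 2nd each time.
Carrying on: D4 → E4.
Statement 5 starts on E4 and keeps the same diatonic contour: E4 F#4 G#4 C#4 F#3 E3 A3.

E4 F#4 G#4 C#4 F#3 E3 A3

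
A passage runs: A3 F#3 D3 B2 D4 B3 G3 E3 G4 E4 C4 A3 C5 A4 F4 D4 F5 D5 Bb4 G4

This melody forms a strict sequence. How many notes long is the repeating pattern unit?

4

20 notes total. Splitting into 5 groups of 4:
A3 F#3 D3 B2 | D4 B3 G3 E3 | G4 E4 C4 A3 | C5 A4 F4 D4 | F5 D5 Bb4 G4
Each cell is the previous one up a 4th — so the unit is 4 notes.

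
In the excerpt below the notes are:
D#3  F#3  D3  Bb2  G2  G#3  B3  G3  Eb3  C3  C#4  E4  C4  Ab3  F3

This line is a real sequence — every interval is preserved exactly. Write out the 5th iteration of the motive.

B4 D5 Bb4 Gb4 Eb4

Unit = 5 notes; the statements start on D#3, G#3, C#4, moving up a 4th each time.
Continuing the starts: F#4 → B4.
So cell 5 is B4 D5 Bb4 Gb4 Eb4.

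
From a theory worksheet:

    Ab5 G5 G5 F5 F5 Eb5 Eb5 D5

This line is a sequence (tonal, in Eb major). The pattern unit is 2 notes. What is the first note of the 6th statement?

C5

Unit = 2 notes; the statements start on Ab5, G5, F5, Eb5, moving down a 2nd each time.
Continuing: D5 → C5. Statement 6 starts on C5.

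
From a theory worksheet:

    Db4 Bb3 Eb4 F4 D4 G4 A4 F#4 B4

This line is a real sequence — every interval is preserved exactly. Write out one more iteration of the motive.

C#5 A#4 D#5

The 3-note cells begin on Db4, F4, A4 — each up a 3rd from the last.
Statement 4 starts on C#5 and keeps the same exact contour: C#5 A#4 D#5.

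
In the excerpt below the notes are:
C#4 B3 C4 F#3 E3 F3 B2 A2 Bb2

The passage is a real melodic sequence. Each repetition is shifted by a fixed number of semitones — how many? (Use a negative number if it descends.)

The 3-note cells begin on C#4, F#3, B2 — each down a 5th from the last.
C#4 to F#3 spans -7 semitones.

-7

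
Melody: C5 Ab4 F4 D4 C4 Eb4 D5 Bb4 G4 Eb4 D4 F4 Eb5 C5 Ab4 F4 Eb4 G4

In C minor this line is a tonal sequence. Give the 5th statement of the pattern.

Unit = 6 notes; the statements start on C5, D5, Eb5, moving up a 2nd each time.
Extending up a 2nd: F5 → G5.
So cell 5 is G5 Eb5 C5 Ab4 G4 Bb4.

G5 Eb5 C5 Ab4 G4 Bb4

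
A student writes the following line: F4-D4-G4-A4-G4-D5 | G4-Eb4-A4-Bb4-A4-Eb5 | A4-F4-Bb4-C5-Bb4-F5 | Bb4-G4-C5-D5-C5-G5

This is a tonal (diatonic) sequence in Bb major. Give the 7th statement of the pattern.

Eb5 C5 F5 G5 F5 C6

The 6-note cells begin on F4, G4, A4, Bb4 — each up a 2nd from the last.
Carrying on: C5 → D5 → Eb5.
So cell 7 is Eb5 C5 F5 G5 F5 C6.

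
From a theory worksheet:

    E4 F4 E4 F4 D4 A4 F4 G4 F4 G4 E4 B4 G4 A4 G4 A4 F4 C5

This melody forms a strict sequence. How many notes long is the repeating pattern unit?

6

There are 18 notes; a 6-note unit gives 3 cells:
E4 F4 E4 F4 D4 A4 | F4 G4 F4 G4 E4 B4 | G4 A4 G4 A4 F4 C5
That's a consistent up a 2nd shift per cell, and no other grouping gives one.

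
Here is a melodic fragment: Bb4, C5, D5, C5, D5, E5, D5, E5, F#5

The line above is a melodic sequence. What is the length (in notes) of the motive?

9 notes total. Splitting into 3 groups of 3:
Bb4 C5 D5 | C5 D5 E5 | D5 E5 F#5
Every group is a transposition up a 2nd of the one before; no shorter unit works.

3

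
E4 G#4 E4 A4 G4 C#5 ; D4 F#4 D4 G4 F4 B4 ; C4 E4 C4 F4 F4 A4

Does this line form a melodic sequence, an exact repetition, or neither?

neither

Note 5 of cell 3 is F4; if this were a sequence it would be Eb4. No unit length gives a consistent transposition pattern.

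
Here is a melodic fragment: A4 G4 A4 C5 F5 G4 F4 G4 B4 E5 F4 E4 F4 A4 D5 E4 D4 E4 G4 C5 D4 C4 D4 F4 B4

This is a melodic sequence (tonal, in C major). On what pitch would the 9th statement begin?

G3

Taking 5-note groups, the heads are A4, G4, F4, E4, D4: the pattern moves down a 2nd.
Continuing: C4 → B3 → A3 → G3. Statement 9 starts on G3.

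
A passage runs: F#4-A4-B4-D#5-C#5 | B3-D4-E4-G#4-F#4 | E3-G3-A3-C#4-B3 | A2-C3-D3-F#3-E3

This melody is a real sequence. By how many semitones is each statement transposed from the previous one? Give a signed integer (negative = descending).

-7

Unit = 5 notes; the statements start on F#4, B3, E3, A2, moving down a 5th each time.
Counting half-steps from F#4 to B3: -7.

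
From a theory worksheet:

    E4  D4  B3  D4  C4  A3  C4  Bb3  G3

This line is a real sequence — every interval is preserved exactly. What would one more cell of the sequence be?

Bb3 Ab3 F3

Taking 3-note groups, the heads are E4, D4, C4: the pattern moves down a 2nd.
Statement 4 starts on Bb3 and keeps the same exact contour: Bb3 Ab3 F3.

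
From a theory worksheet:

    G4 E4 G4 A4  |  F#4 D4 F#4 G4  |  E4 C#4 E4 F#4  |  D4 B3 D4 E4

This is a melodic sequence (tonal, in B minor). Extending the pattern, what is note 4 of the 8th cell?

The unit is 4 notes. Position-4 pitches of the 4 shown cells: A4, G4, F#4, E4.
Extending down a 2nd: D4 → C#4 → B3 → A3.

A3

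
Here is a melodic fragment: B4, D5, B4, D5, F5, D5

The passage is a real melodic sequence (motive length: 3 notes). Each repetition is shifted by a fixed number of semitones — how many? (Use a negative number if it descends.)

3

Taking 3-note groups, the heads are B4, D5: the pattern moves up a 3rd.
B4→D5 is 74 − 71 = 3 semitones.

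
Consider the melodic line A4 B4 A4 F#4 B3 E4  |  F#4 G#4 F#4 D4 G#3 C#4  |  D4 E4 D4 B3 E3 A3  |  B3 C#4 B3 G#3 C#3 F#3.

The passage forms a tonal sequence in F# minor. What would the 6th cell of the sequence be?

E3 F#3 E3 C#3 F#2 B2

The 6-note cells begin on A4, F#4, D4, B3 — each down a 3rd from the last.
Extending down a 3rd: G#3 → E3.
From E3 the diatonic shape gives E3 F#3 E3 C#3 F#2 B2.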